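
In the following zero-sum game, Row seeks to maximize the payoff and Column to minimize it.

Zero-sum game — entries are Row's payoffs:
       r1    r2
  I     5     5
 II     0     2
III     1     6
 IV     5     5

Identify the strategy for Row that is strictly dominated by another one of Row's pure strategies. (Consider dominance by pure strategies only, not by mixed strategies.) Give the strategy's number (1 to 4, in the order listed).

Compare II with I: 5 > 0, 5 > 2.
So I strictly dominates II for Row; II is strictly dominated.

2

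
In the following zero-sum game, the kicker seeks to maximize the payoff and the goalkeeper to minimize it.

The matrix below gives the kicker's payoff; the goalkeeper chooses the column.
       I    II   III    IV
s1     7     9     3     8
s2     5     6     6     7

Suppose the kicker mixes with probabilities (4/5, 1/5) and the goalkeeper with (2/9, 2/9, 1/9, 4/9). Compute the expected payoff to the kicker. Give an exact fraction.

36/5

Against (2/9, 2/9, 1/9, 4/9), each row's expected payoff is s1: 67/9; s2: 56/9.
Taking the (4/5, 1/5)-weighted average: (4/5)·(67/9) + (1/5)·(56/9) = 36/5.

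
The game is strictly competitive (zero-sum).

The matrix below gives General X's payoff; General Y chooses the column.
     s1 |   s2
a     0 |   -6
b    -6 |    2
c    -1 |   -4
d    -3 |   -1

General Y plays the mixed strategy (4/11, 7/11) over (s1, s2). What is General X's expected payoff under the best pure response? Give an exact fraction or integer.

a: (0)·(4/11) + (-6)·(7/11) = -42/11.
b: (-6)·(4/11) + (2)·(7/11) = -10/11.
c: (-1)·(4/11) + (-4)·(7/11) = -32/11.
d: (-3)·(4/11) + (-1)·(7/11) = -19/11.
The best pure response is b with expected payoff -10/11.

-10/11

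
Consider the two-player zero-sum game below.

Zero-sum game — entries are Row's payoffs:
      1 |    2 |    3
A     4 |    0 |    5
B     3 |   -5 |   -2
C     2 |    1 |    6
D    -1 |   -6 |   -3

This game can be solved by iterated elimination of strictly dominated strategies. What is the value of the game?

Row B is strictly dominated by row A (4>3, 0>-5, 5>-2); eliminate B.
Column 1 is strictly dominated by 2 for Column (0<4, 1<2, -6<-1); eliminate 1.
Row D is strictly dominated by row A (0>-6, 5>-3); eliminate D.
Column 3 is strictly dominated by 2 for Column (0<5, 1<6); eliminate 3.
Row A is strictly dominated by row C (1>0); eliminate A.
Only (C, 2) remains, with payoff 1.

1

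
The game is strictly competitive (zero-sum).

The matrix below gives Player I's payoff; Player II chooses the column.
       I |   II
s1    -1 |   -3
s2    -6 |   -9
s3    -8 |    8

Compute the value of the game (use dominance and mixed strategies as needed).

Row s2 is strictly dominated by row s1, so Player I never plays it.
The remaining 2×2 game on (s1, s3) × (I, II) has no saddle point. Let Player I play s1 with probability p; indifference gives −p − 8(1−p) = −3p + 8(1−p), so p = 8/9.
Similarly Player II's optimal q on I is 11/18, and the value is -1·(11/18) + (-3)·(7/18) = -16/9.

-16/9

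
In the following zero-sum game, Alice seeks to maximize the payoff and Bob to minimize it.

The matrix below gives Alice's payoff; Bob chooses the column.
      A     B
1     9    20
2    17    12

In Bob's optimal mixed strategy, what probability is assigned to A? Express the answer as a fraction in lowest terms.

Row minima are 9 and 12, so Alice's maximin is 12; column maxima are 17 and 20, so Bob's minimax is 17. These differ, so the equilibrium is in mixed strategies.
Let Bob play A with probability q. Alice is indifferent when 9q + 20(1−q) = 17q + 12(1−q), giving q = 1/2.

1/2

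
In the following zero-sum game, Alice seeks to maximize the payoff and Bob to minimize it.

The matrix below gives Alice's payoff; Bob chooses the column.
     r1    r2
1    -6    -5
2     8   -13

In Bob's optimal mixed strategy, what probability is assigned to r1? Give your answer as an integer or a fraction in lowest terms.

Row minima are -6 and -13, so Alice's maximin is -6; column maxima are 8 and -5, so Bob's minimax is -5. These differ, so the equilibrium is in mixed strategies.
Let Bob play r1 with probability q. Alice is indifferent when −6q − 5(1−q) = 8q − 13(1−q), giving q = 4/11.

4/11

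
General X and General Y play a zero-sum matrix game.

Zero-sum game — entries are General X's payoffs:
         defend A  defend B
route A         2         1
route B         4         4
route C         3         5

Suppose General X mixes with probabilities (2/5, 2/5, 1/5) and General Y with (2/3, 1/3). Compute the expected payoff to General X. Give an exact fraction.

Against (2/3, 1/3), each row's expected payoff is route A: 5/3; route B: 4; route C: 11/3.
Taking the (2/5, 2/5, 1/5)-weighted average: (2/5)·(5/3) + (2/5)·(4) + (1/5)·(11/3) = 3.

3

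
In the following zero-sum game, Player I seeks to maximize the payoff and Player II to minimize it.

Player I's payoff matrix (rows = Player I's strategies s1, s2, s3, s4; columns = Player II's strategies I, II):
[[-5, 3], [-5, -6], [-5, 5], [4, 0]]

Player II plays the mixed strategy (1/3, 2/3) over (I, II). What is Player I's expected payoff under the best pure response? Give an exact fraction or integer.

5/3

s1: (-5)·(1/3) + (3)·(2/3) = 1/3.
s2: (-5)·(1/3) + (-6)·(2/3) = -17/3.
s3: (-5)·(1/3) + (5)·(2/3) = 5/3.
s4: (4)·(1/3) + (0)·(2/3) = 4/3.
The best pure response is s3 with expected payoff 5/3.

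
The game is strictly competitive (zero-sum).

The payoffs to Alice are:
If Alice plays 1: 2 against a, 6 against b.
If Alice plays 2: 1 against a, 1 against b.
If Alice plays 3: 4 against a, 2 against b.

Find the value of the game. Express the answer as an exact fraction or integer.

Row 2 is strictly dominated by row 3, so Alice never plays it.
The remaining 2×2 game on (1, 3) × (a, b) has no saddle point. Let Alice play 1 with probability p; indifference gives 2p + 4(1−p) = 6p + 2(1−p), so p = 1/3.
Similarly Bob's optimal q on a is 2/3, and the value is 2·(2/3) + (6)·(1/3) = 10/3.

10/3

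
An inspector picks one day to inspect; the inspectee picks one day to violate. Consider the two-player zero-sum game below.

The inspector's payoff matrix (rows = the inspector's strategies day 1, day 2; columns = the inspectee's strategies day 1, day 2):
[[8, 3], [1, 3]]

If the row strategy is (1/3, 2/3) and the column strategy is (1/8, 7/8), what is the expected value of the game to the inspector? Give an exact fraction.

Against (1/8, 7/8), each row's expected payoff is day 1: 29/8; day 2: 11/4.
Taking the (1/3, 2/3)-weighted average: (1/3)·(29/8) + (2/3)·(11/4) = 73/24.

73/24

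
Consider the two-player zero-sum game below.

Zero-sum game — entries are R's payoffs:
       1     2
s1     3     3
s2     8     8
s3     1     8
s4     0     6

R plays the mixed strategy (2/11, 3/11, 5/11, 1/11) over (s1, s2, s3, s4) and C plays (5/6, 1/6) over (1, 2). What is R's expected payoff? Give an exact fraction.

251/66

Against (5/6, 1/6), each row's expected payoff is s1: 3; s2: 8; s3: 13/6; s4: 1.
Taking the (2/11, 3/11, 5/11, 1/11)-weighted average: (2/11)·(3) + (3/11)·(8) + (5/11)·(13/6) + (1/11)·(1) = 251/66.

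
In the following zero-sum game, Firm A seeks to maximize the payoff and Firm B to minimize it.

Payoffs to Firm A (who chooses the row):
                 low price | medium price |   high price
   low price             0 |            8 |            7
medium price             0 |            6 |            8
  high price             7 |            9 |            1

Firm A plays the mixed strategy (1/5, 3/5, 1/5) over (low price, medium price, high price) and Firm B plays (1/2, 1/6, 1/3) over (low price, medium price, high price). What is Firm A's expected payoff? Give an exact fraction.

4

Against (1/2, 1/6, 1/3), each row's expected payoff is low price: 11/3; medium price: 11/3; high price: 16/3.
Taking the (1/5, 3/5, 1/5)-weighted average: (1/5)·(11/3) + (3/5)·(11/3) + (1/5)·(16/3) = 4.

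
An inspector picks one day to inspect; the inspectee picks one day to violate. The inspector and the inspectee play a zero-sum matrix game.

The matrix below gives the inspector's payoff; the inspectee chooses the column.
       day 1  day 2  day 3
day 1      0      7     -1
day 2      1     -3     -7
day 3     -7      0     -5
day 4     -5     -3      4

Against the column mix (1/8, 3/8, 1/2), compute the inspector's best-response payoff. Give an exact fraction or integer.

day 1: (0)·(1/8) + (7)·(3/8) + (-1)·(1/2) = 17/8.
day 2: (1)·(1/8) + (-3)·(3/8) + (-7)·(1/2) = -9/2.
day 3: (-7)·(1/8) + (0)·(3/8) + (-5)·(1/2) = -27/8.
day 4: (-5)·(1/8) + (-3)·(3/8) + (4)·(1/2) = 1/4.
The best pure response is day 1 with expected payoff 17/8.

17/8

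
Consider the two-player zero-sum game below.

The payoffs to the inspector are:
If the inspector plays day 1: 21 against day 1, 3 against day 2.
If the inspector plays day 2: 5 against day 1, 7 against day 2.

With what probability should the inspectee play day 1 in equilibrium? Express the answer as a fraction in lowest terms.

Row minima are 3 and 5, so the inspector's maximin is 5; column maxima are 21 and 7, so the inspectee's minimax is 7. These differ, so the equilibrium is in mixed strategies.
Let the inspectee play day 1 with probability q. The inspector is indifferent when 21q + 3(1−q) = 5q + 7(1−q), giving q = 1/5.

1/5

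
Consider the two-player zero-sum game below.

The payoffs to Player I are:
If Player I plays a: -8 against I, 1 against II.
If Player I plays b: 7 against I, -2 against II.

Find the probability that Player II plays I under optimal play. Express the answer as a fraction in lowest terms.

1/6

Row minima are -8 and -2, so Player I's maximin is -2; column maxima are 7 and 1, so Player II's minimax is 1. These differ, so the equilibrium is in mixed strategies.
Let Player II play I with probability q. Player I is indifferent when −8q + (1−q) = 7q − 2(1−q), giving q = 1/6.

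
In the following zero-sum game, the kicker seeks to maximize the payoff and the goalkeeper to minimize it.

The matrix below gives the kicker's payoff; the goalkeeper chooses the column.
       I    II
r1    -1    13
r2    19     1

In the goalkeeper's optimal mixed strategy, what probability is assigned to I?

Row minima are -1 and 1, so the kicker's maximin is 1; column maxima are 19 and 13, so the goalkeeper's minimax is 13. These differ, so the equilibrium is in mixed strategies.
Let the goalkeeper play I with probability q. The kicker is indifferent when −q + 13(1−q) = 19q + (1−q), giving q = 3/8.

3/8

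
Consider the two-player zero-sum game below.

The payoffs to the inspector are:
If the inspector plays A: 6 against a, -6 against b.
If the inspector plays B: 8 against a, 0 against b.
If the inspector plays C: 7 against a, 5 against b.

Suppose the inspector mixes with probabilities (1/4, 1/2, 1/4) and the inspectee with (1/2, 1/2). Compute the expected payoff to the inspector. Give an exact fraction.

Against (1/2, 1/2), each row's expected payoff is A: 0; B: 4; C: 6.
Taking the (1/4, 1/2, 1/4)-weighted average: (1/4)·(0) + (1/2)·(4) + (1/4)·(6) = 7/2.

7/2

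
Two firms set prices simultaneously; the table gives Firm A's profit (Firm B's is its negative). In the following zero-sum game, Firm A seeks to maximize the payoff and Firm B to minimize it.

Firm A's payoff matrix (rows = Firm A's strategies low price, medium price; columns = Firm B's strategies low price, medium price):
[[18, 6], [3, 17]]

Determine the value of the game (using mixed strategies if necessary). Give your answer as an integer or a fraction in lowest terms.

144/13

Row minima are 6 and 3, so Firm A's maximin is 6; column maxima are 18 and 17, so Firm B's minimax is 17. These differ, so the equilibrium is in mixed strategies.
Let Firm A play low price with probability p. Firm B is indifferent when 18p + 3(1−p) = 6p + 17(1−p), giving p = 7/13.
Let Firm B play low price with probability q. Firm A is indifferent when 18q + 6(1−q) = 3q + 17(1−q), giving q = 11/26.
The value is 18·(11/26) + (6)·(15/26) = 144/13.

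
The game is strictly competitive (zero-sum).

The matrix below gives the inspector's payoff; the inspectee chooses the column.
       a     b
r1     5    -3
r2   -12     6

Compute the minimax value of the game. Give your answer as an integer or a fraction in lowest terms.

Row minima are -3 and -12, so the inspector's maximin is -3; column maxima are 5 and 6, so the inspectee's minimax is 5. These differ, so the equilibrium is in mixed strategies.
Let the inspector play r1 with probability p. The inspectee is indifferent when 5p − 12(1−p) = −3p + 6(1−p), giving p = 9/13.
Let the inspectee play a with probability q. The inspector is indifferent when 5q − 3(1−q) = −12q + 6(1−q), giving q = 9/26.
The value is 5·(9/26) + (-3)·(17/26) = -3/13.

-3/13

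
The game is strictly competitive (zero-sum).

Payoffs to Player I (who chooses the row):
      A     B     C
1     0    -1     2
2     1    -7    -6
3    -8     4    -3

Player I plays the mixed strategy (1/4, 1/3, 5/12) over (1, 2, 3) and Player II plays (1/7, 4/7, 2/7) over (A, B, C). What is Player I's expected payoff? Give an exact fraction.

-73/42

Against (1/7, 4/7, 2/7), each row's expected payoff is 1: 0; 2: -39/7; 3: 2/7.
Taking the (1/4, 1/3, 5/12)-weighted average: (1/4)·(0) + (1/3)·(-39/7) + (5/12)·(2/7) = -73/42.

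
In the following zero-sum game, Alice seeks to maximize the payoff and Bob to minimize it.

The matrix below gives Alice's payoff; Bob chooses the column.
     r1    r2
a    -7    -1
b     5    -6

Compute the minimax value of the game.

-47/17

Row minima are -7 and -6, so Alice's maximin is -6; column maxima are 5 and -1, so Bob's minimax is -1. These differ, so the equilibrium is in mixed strategies.
Let Alice play a with probability p. Bob is indifferent when −7p + 5(1−p) = −p − 6(1−p), giving p = 11/17.
Let Bob play r1 with probability q. Alice is indifferent when −7q − (1−q) = 5q − 6(1−q), giving q = 5/17.
The value is -7·(5/17) + (-1)·(12/17) = -47/17.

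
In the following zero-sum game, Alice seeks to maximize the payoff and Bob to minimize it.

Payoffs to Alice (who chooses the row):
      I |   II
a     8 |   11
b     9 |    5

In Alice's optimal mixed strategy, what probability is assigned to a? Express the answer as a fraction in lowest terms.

Row minima are 8 and 5, so Alice's maximin is 8; column maxima are 9 and 11, so Bob's minimax is 9. These differ, so the equilibrium is in mixed strategies.
Let Alice play a with probability p. Bob is indifferent when 8p + 9(1−p) = 11p + 5(1−p), giving p = 4/7.

4/7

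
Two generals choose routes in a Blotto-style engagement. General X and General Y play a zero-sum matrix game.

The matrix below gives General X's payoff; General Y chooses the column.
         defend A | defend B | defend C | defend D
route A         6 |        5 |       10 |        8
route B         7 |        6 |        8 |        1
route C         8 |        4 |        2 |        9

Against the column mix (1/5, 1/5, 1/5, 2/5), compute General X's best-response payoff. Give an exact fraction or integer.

37/5

route A: (6)·(1/5) + (5)·(1/5) + (10)·(1/5) + (8)·(2/5) = 37/5.
route B: (7)·(1/5) + (6)·(1/5) + (8)·(1/5) + (1)·(2/5) = 23/5.
route C: (8)·(1/5) + (4)·(1/5) + (2)·(1/5) + (9)·(2/5) = 32/5.
The best pure response is route A with expected payoff 37/5.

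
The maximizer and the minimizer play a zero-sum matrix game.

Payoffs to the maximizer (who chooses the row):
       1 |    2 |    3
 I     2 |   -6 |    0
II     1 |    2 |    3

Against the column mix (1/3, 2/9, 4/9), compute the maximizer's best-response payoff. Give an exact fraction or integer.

19/9

I: (2)·(1/3) + (-6)·(2/9) + (0)·(4/9) = -2/3.
II: (1)·(1/3) + (2)·(2/9) + (3)·(4/9) = 19/9.
The best pure response is II with expected payoff 19/9.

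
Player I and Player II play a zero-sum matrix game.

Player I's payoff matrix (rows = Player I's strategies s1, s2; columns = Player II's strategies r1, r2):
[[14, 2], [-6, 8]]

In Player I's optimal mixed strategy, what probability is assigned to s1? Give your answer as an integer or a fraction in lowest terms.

Row minima are 2 and -6, so Player I's maximin is 2; column maxima are 14 and 8, so Player II's minimax is 8. These differ, so the equilibrium is in mixed strategies.
Let Player I play s1 with probability p. Player II is indifferent when 14p − 6(1−p) = 2p + 8(1−p), giving p = 7/13.

7/13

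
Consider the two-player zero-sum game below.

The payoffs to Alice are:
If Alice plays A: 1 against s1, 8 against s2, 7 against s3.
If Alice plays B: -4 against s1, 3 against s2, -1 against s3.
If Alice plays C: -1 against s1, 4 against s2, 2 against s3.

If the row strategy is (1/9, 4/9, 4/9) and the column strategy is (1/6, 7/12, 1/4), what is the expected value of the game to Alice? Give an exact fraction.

Against (1/6, 7/12, 1/4), each row's expected payoff is A: 79/12; B: 5/6; C: 8/3.
Taking the (1/9, 4/9, 4/9)-weighted average: (1/9)·(79/12) + (4/9)·(5/6) + (4/9)·(8/3) = 247/108.

247/108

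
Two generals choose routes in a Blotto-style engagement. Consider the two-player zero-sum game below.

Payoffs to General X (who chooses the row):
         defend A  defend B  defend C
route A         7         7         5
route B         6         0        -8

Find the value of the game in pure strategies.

Row minima: 5, -8 → General X's maximin is 5.
Column maxima: 7, 7, 5 → General Y's minimax is 5.
They coincide at (route A, defend C), so the value is 5.

5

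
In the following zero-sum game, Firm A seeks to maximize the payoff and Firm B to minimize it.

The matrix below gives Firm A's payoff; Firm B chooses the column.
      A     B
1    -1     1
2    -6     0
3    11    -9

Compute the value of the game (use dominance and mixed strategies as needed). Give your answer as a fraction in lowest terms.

1/11

Row 2 is strictly dominated by row 1, so Firm A never plays it.
The remaining 2×2 game on (1, 3) × (A, B) has no saddle point. Let Firm A play 1 with probability p; indifference gives −p + 11(1−p) = p − 9(1−p), so p = 10/11.
Similarly Firm B's optimal q on A is 5/11, and the value is -1·(5/11) + (1)·(6/11) = 1/11.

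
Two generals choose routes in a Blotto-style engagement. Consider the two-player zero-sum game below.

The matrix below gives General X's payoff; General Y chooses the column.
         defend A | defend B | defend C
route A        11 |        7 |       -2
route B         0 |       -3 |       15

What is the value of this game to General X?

Column defend A is strictly dominated by defend B for General Y (it gives General X more in every row).
The remaining 2×2 game on (route A, route B) × (defend B, defend C) has no saddle point. Let General X play route A with probability p; indifference gives 7p − 3(1−p) = −2p + 15(1−p), so p = 2/3.
Similarly General Y's optimal q on defend B is 17/27, and the value is 7·(17/27) + (-2)·(10/27) = 11/3.

11/3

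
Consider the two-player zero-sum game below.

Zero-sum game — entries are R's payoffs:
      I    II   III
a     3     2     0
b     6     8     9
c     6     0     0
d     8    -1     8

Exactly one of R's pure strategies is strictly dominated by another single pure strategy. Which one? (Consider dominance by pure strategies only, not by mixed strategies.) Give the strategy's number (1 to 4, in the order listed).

1

Compare a with b: 6 > 3, 8 > 2, 9 > 0.
So b strictly dominates a for R; a is strictly dominated.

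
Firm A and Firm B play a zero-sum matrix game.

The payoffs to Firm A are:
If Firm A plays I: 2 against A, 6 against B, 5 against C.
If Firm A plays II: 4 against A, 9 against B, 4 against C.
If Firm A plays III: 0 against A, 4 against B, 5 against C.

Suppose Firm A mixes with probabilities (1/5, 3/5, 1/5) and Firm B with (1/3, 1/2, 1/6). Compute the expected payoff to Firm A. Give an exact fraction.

Against (1/3, 1/2, 1/6), each row's expected payoff is I: 9/2; II: 13/2; III: 17/6.
Taking the (1/5, 3/5, 1/5)-weighted average: (1/5)·(9/2) + (3/5)·(13/2) + (1/5)·(17/6) = 161/30.

161/30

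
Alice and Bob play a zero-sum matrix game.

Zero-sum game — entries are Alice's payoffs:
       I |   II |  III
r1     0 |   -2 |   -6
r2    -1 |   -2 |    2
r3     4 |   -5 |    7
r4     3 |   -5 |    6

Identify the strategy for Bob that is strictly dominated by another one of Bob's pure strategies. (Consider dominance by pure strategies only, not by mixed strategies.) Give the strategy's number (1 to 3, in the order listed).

Bob prefers columns that give Alice less. Compare I with II: -2 < 0, -2 < -1, -5 < 4, -5 < 3.
So II strictly dominates I for Bob; I is strictly dominated.

1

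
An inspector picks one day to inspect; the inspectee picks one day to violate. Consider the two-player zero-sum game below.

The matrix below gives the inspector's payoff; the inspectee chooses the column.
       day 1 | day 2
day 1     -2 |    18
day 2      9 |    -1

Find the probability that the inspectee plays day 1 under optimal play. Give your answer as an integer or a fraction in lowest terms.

19/30

Row minima are -2 and -1, so the inspector's maximin is -1; column maxima are 9 and 18, so the inspectee's minimax is 9. These differ, so the equilibrium is in mixed strategies.
Let the inspectee play day 1 with probability q. The inspector is indifferent when −2q + 18(1−q) = 9q − (1−q), giving q = 19/30.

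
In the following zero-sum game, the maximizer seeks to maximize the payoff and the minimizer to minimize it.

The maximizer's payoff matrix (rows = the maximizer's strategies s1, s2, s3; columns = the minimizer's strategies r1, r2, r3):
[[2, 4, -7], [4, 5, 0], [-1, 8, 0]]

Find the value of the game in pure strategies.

Row minima: -7, 0, -1 → the maximizer's maximin is 0.
Column maxima: 4, 8, 0 → the minimizer's minimax is 0.
They coincide at (s2, r3), so the value is 0.

0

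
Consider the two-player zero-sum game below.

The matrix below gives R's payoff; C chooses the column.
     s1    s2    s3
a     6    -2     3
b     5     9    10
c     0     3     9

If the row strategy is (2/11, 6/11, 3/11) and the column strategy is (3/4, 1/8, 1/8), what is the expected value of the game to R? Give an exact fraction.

101/22

Against (3/4, 1/8, 1/8), each row's expected payoff is a: 37/8; b: 49/8; c: 3/2.
Taking the (2/11, 6/11, 3/11)-weighted average: (2/11)·(37/8) + (6/11)·(49/8) + (3/11)·(3/2) = 101/22.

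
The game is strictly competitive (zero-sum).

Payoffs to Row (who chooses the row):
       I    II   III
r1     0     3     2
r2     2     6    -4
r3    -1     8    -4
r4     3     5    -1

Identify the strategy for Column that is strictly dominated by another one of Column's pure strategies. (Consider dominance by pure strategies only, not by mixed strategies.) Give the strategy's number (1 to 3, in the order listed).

2

Column prefers columns that give Row less. Compare II with I: 0 < 3, 2 < 6, -1 < 8, 3 < 5.
So I strictly dominates II for Column; II is strictly dominated.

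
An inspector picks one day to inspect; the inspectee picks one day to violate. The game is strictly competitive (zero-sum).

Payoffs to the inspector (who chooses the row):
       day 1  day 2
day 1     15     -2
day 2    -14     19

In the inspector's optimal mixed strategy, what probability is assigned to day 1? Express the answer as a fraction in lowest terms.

33/50

Row minima are -2 and -14, so the inspector's maximin is -2; column maxima are 15 and 19, so the inspectee's minimax is 15. These differ, so the equilibrium is in mixed strategies.
Let the inspector play day 1 with probability p. The inspectee is indifferent when 15p − 14(1−p) = −2p + 19(1−p), giving p = 33/50.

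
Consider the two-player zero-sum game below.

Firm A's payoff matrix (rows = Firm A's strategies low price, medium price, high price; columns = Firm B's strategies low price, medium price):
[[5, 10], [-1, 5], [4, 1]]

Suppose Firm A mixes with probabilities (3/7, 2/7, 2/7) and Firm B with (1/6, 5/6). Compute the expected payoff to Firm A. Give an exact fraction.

11/2

Against (1/6, 5/6), each row's expected payoff is low price: 55/6; medium price: 4; high price: 3/2.
Taking the (3/7, 2/7, 2/7)-weighted average: (3/7)·(55/6) + (2/7)·(4) + (2/7)·(3/2) = 11/2.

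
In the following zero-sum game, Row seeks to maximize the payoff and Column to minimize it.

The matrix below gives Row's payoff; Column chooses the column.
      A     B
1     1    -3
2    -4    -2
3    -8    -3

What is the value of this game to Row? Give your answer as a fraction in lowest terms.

Row 3 is strictly dominated by row 2, so Row never plays it.
The remaining 2×2 game on (1, 2) × (A, B) has no saddle point. Let Row play 1 with probability p; indifference gives p − 4(1−p) = −3p − 2(1−p), so p = 1/3.
Similarly Column's optimal q on A is 1/6, and the value is 1·(1/6) + (-3)·(5/6) = -7/3.

-7/3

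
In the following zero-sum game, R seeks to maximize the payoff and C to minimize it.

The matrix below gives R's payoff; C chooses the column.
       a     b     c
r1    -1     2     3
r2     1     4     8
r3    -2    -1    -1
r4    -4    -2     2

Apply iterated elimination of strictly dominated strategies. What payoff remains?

Row r3 is strictly dominated by row r1 (-1>-2, 2>-1, 3>-1); eliminate r3.
Row r1 is strictly dominated by row r2 (1>-1, 4>2, 8>3); eliminate r1.
Column c is strictly dominated by a for C (1<8, -4<2); eliminate c.
Column b is strictly dominated by a for C (1<4, -4<-2); eliminate b.
Row r4 is strictly dominated by row r2 (1>-4); eliminate r4.
Only (r2, a) remains, with payoff 1.

1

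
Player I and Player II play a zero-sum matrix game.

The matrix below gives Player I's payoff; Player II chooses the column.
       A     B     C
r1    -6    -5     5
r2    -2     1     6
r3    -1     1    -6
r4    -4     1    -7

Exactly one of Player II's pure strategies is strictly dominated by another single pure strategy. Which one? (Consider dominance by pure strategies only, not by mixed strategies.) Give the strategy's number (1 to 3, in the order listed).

2

Player II prefers columns that give Player I less. Compare B with A: -6 < -5, -2 < 1, -1 < 1, -4 < 1.
So A strictly dominates B for Player II; B is strictly dominated.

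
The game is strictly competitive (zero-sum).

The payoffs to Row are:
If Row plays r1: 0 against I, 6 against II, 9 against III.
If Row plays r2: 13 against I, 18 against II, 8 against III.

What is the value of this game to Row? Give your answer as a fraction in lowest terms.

117/14

Column II is strictly dominated by I for Column (it gives Row more in every row).
The remaining 2×2 game on (r1, r2) × (I, III) has no saddle point. Let Row play r1 with probability p; indifference gives 13(1−p) = 9p + 8(1−p), so p = 5/14.
Similarly Column's optimal q on I is 1/14, and the value is 0·(1/14) + (9)·(13/14) = 117/14.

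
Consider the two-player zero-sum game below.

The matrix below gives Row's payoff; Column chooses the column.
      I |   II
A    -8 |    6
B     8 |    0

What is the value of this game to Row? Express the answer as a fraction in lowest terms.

Row minima are -8 and 0, so Row's maximin is 0; column maxima are 8 and 6, so Column's minimax is 6. These differ, so the equilibrium is in mixed strategies.
Let Row play A with probability p. Column is indifferent when −8p + 8(1−p) = 6p, giving p = 4/11.
Let Column play I with probability q. Row is indifferent when −8q + 6(1−q) = 8q, giving q = 3/11.
The value is -8·(3/11) + (6)·(8/11) = 24/11.

24/11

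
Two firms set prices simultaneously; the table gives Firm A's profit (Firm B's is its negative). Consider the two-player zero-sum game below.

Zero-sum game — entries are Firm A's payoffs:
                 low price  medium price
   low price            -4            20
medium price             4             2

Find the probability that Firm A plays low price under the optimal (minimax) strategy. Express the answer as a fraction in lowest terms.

Row minima are -4 and 2, so Firm A's maximin is 2; column maxima are 4 and 20, so Firm B's minimax is 4. These differ, so the equilibrium is in mixed strategies.
Let Firm A play low price with probability p. Firm B is indifferent when −4p + 4(1−p) = 20p + 2(1−p), giving p = 1/13.

1/13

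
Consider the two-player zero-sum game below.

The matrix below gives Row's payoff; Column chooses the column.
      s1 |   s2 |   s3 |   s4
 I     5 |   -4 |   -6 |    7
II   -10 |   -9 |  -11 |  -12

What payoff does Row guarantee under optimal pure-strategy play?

-6

Row minima: -6, -12 → Row's maximin is -6.
Column maxima: 5, -4, -6, 7 → Column's minimax is -6.
They coincide at (I, s3), so the value is -6.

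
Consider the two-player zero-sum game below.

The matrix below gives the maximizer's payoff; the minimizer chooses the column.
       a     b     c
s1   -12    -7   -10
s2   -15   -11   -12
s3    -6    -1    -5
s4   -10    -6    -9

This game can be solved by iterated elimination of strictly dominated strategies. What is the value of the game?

Column c is strictly dominated by a for the minimizer (-12<-10, -15<-12, -6<-5, -10<-9); eliminate c.
Column b is strictly dominated by a for the minimizer (-12<-7, -15<-11, -6<-1, -10<-6); eliminate b.
Row s4 is strictly dominated by row s3 (-6>-10); eliminate s4.
Row s2 is strictly dominated by row s1 (-12>-15); eliminate s2.
Row s1 is strictly dominated by row s3 (-6>-12); eliminate s1.
Only (s3, a) remains, with payoff -6.

-6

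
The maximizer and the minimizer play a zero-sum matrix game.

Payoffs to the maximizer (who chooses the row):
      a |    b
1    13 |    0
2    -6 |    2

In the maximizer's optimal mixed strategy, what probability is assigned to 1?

Row minima are 0 and -6, so the maximizer's maximin is 0; column maxima are 13 and 2, so the minimizer's minimax is 2. These differ, so the equilibrium is in mixed strategies.
Let the maximizer play 1 with probability p. The minimizer is indifferent when 13p − 6(1−p) = 2(1−p), giving p = 8/21.

8/21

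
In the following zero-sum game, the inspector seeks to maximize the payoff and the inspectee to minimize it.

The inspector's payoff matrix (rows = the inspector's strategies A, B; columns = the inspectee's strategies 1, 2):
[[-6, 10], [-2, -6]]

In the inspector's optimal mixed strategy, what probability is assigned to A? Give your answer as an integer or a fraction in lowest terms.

1/5

Row minima are -6 and -6, so the inspector's maximin is -6; column maxima are -2 and 10, so the inspectee's minimax is -2. These differ, so the equilibrium is in mixed strategies.
Let the inspector play A with probability p. The inspectee is indifferent when −6p − 2(1−p) = 10p − 6(1−p), giving p = 1/5.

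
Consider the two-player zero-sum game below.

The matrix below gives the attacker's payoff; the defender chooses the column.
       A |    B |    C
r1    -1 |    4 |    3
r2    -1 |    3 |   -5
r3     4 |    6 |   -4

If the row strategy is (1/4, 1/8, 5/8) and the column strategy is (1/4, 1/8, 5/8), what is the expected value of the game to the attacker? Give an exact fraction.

-5/16

Against (1/4, 1/8, 5/8), each row's expected payoff is r1: 17/8; r2: -3; r3: -3/4.
Taking the (1/4, 1/8, 5/8)-weighted average: (1/4)·(17/8) + (1/8)·(-3) + (5/8)·(-3/4) = -5/16.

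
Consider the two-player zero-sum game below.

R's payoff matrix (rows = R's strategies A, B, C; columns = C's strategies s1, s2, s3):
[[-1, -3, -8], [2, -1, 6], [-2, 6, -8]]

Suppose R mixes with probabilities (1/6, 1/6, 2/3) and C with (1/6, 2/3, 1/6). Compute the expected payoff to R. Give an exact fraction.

13/12

Against (1/6, 2/3, 1/6), each row's expected payoff is A: -7/2; B: 2/3; C: 7/3.
Taking the (1/6, 1/6, 2/3)-weighted average: (1/6)·(-7/2) + (1/6)·(2/3) + (2/3)·(7/3) = 13/12.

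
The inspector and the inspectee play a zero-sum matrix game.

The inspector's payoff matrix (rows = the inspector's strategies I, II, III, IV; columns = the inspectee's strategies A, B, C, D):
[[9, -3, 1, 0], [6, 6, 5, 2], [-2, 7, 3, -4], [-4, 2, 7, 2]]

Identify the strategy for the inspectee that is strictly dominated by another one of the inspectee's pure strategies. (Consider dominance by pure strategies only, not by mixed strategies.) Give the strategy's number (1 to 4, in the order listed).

3

The inspectee prefers columns that give the inspector less. Compare C with D: 0 < 1, 2 < 5, -4 < 3, 2 < 7.
So D strictly dominates C for the inspectee; C is strictly dominated.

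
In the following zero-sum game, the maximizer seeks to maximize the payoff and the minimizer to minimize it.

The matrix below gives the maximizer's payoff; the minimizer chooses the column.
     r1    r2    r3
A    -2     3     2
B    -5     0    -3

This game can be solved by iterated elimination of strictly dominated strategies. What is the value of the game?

-2

Row B is strictly dominated by row A (-2>-5, 3>0, 2>-3); eliminate B.
Column r3 is strictly dominated by r1 for the minimizer (-2<2); eliminate r3.
Column r2 is strictly dominated by r1 for the minimizer (-2<3); eliminate r2.
Only (A, r1) remains, with payoff -2.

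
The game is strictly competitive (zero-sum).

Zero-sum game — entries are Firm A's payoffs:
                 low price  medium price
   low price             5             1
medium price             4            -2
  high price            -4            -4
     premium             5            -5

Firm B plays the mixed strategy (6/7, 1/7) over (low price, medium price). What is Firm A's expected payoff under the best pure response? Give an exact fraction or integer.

31/7

low price: (5)·(6/7) + (1)·(1/7) = 31/7.
medium price: (4)·(6/7) + (-2)·(1/7) = 22/7.
high price: (-4)·(6/7) + (-4)·(1/7) = -4.
premium: (5)·(6/7) + (-5)·(1/7) = 25/7.
The best pure response is low price with expected payoff 31/7.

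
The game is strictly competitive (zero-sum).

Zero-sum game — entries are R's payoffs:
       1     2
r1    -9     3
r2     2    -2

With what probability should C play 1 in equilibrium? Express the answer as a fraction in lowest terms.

Row minima are -9 and -2, so R's maximin is -2; column maxima are 2 and 3, so C's minimax is 2. These differ, so the equilibrium is in mixed strategies.
Let C play 1 with probability q. R is indifferent when −9q + 3(1−q) = 2q − 2(1−q), giving q = 5/16.

5/16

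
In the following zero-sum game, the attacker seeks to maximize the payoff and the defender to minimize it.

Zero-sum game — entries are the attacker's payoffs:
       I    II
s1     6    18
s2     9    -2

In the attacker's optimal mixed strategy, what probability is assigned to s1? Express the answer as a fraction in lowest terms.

11/23

Row minima are 6 and -2, so the attacker's maximin is 6; column maxima are 9 and 18, so the defender's minimax is 9. These differ, so the equilibrium is in mixed strategies.
Let the attacker play s1 with probability p. The defender is indifferent when 6p + 9(1−p) = 18p − 2(1−p), giving p = 11/23.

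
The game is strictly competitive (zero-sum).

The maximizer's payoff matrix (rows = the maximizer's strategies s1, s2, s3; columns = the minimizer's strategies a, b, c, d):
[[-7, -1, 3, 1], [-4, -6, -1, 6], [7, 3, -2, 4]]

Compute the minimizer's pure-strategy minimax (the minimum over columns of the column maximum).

The worst case (largest entry) in each column is a: 7, b: 3, c: 3, d: 6.
The best (smallest) of these is 3.

3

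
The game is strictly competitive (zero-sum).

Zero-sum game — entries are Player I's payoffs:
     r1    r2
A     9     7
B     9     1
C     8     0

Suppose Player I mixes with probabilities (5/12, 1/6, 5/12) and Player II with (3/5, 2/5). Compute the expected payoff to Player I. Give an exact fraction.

Against (3/5, 2/5), each row's expected payoff is A: 41/5; B: 29/5; C: 24/5.
Taking the (5/12, 1/6, 5/12)-weighted average: (5/12)·(41/5) + (1/6)·(29/5) + (5/12)·(24/5) = 383/60.

383/60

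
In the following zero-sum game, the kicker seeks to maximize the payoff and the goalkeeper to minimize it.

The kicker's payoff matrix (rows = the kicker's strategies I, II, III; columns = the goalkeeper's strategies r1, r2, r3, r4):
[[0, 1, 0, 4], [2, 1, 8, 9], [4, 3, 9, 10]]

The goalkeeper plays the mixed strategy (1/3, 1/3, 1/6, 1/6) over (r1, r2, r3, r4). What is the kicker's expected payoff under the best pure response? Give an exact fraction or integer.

11/2

I: (0)·(1/3) + (1)·(1/3) + (0)·(1/6) + (4)·(1/6) = 1.
II: (2)·(1/3) + (1)·(1/3) + (8)·(1/6) + (9)·(1/6) = 23/6.
III: (4)·(1/3) + (3)·(1/3) + (9)·(1/6) + (10)·(1/6) = 11/2.
The best pure response is III with expected payoff 11/2.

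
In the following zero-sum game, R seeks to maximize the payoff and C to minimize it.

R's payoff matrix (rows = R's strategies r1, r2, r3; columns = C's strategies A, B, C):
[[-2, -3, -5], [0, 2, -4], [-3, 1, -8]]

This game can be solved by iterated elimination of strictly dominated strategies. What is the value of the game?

Row r1 is strictly dominated by row r2 (0>-2, 2>-3, -4>-5); eliminate r1.
Column B is strictly dominated by A for C (0<2, -3<1); eliminate B.
Row r3 is strictly dominated by row r2 (0>-3, -4>-8); eliminate r3.
Column A is strictly dominated by C for C (-4<0); eliminate A.
Only (r2, C) remains, with payoff -4.

-4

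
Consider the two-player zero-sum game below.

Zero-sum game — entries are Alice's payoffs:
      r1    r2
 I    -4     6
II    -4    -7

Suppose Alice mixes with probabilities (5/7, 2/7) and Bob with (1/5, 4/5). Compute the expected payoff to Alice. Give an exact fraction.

36/35

Against (1/5, 4/5), each row's expected payoff is I: 4; II: -32/5.
Taking the (5/7, 2/7)-weighted average: (5/7)·(4) + (2/7)·(-32/5) = 36/35.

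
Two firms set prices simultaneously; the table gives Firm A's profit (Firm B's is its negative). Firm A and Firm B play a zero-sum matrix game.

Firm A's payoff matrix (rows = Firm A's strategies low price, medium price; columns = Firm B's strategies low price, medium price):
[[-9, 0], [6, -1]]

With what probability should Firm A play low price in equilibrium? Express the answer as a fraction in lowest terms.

7/16

Row minima are -9 and -1, so Firm A's maximin is -1; column maxima are 6 and 0, so Firm B's minimax is 0. These differ, so the equilibrium is in mixed strategies.
Let Firm A play low price with probability p. Firm B is indifferent when −9p + 6(1−p) = −(1−p), giving p = 7/16.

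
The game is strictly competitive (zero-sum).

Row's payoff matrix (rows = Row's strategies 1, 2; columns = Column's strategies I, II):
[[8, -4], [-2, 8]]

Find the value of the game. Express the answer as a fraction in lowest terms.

28/11

Row minima are -4 and -2, so Row's maximin is -2; column maxima are 8 and 8, so Column's minimax is 8. These differ, so the equilibrium is in mixed strategies.
Let Row play 1 with probability p. Column is indifferent when 8p − 2(1−p) = −4p + 8(1−p), giving p = 5/11.
Let Column play I with probability q. Row is indifferent when 8q − 4(1−q) = −2q + 8(1−q), giving q = 6/11.
The value is 8·(6/11) + (-4)·(5/11) = 28/11.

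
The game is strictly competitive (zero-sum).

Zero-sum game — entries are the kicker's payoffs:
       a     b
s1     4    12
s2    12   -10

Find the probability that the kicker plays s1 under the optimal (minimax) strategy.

11/15

Row minima are 4 and -10, so the kicker's maximin is 4; column maxima are 12 and 12, so the goalkeeper's minimax is 12. These differ, so the equilibrium is in mixed strategies.
Let the kicker play s1 with probability p. The goalkeeper is indifferent when 4p + 12(1−p) = 12p − 10(1−p), giving p = 11/15.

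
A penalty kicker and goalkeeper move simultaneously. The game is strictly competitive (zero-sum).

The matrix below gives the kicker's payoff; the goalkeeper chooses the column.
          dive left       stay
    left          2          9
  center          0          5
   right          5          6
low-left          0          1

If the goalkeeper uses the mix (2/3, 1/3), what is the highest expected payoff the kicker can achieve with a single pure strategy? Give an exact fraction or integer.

left: (2)·(2/3) + (9)·(1/3) = 13/3.
center: (0)·(2/3) + (5)·(1/3) = 5/3.
right: (5)·(2/3) + (6)·(1/3) = 16/3.
low-left: (0)·(2/3) + (1)·(1/3) = 1/3.
The best pure response is right with expected payoff 16/3.

16/3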